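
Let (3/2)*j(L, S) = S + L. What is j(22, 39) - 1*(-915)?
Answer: 2867/3 ≈ 955.67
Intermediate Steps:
j(L, S) = 2*L/3 + 2*S/3 (j(L, S) = 2*(S + L)/3 = 2*(L + S)/3 = 2*L/3 + 2*S/3)
j(22, 39) - 1*(-915) = ((⅔)*22 + (⅔)*39) - 1*(-915) = (44/3 + 26) + 915 = 122/3 + 915 = 2867/3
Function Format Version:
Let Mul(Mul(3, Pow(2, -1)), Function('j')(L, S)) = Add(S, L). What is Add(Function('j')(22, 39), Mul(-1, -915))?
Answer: Rational(2867, 3) ≈ 955.67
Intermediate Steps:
Function('j')(L, S) = Add(Mul(Rational(2, 3), L), Mul(Rational(2, 3), S)) (Function('j')(L, S) = Mul(Rational(2, 3), Add(S, L)) = Mul(Rational(2, 3), Add(L, S)) = Add(Mul(Rational(2, 3), L), Mul(Rational(2, 3), S)))
Add(Function('j')(22, 39), Mul(-1, -915)) = Add(Add(Mul(Rational(2, 3), 22), Mul(Rational(2, 3), 39)), Mul(-1, -915)) = Add(Add(Rational(44, 3), 26), 915) = Add(Rational(122, 3), 915) = Rational(2867, 3)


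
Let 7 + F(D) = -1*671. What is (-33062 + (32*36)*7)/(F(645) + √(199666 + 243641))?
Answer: 5649548/5459 + 24998*√443307/16377 ≈ 2051.2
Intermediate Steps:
F(D) = -678 (F(D) = -7 - 1*671 = -7 - 671 = -678)
(-33062 + (32*36)*7)/(F(645) + √(199666 + 243641)) = (-33062 + (32*36)*7)/(-678 + √(199666 + 243641)) = (-33062 + 1152*7)/(-678 + √443307) = (-33062 + 8064)/(-678 + √443307) = -24998/(-678 + √443307)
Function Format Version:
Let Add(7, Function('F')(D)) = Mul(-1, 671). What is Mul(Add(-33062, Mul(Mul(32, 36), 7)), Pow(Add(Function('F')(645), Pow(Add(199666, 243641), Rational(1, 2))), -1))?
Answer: Add(Rational(5649548, 5459), Mul(Rational(24998, 16377), Pow(443307, Rational(1, 2)))) ≈ 2051.2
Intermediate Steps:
Function('F')(D) = -678 (Function('F')(D) = Add(-7, Mul(-1, 671)) = Add(-7, -671) = -678)
Mul(Add(-33062, Mul(Mul(32, 36), 7)), Pow(Add(Function('F')(645), Pow(Add(199666, 243641), Rational(1, 2))), -1)) = Mul(Add(-33062, Mul(Mul(32, 36), 7)), Pow(Add(-678, Pow(Add(199666, 243641), Rational(1, 2))), -1)) = Mul(Add(-33062, Mul(1152, 7)), Pow(Add(-678, Pow(443307, Rational(1, 2))), -1)) = Mul(Add(-33062, 8064), Pow(Add(-678, Pow(443307, Rational(1, 2))), -1)) = Mul(-24998, Pow(Add(-678, Pow(443307, Rational(1, 2))), -1))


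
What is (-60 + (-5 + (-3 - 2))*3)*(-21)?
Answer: 1890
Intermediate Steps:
(-60 + (-5 + (-3 - 2))*3)*(-21) = (-60 + (-5 - 5)*3)*(-21) = (-60 - 10*3)*(-21) = (-60 - 30)*(-21) = -90*(-21) = 1890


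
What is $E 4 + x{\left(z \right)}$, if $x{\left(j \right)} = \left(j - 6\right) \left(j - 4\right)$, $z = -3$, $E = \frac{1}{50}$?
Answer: $\frac{1577}{25} \approx 63.08$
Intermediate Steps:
$E = \frac{1}{50} \approx 0.02$
$x{\left(j \right)} = \left(-6 + j\right) \left(-4 + j\right)$
$E 4 + x{\left(z \right)} = \frac{1}{50} \cdot 4 + \left(24 + \left(-3\right)^{2} - -30\right) = \frac{2}{25} + \left(24 + 9 + 30\right) = \frac{2}{25} + 63 = \frac{1577}{25}$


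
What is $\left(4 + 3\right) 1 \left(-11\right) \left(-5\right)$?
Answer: $385$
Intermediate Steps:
$\left(4 + 3\right) 1 \left(-11\right) \left(-5\right) = 7 \cdot 1 \left(-11\right) \left(-5\right) = 7 \left(-11\right) \left(-5\right) = \left(-77\right) \left(-5\right) = 385$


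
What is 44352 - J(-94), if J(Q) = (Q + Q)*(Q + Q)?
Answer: 9008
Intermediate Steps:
J(Q) = 4*Q² (J(Q) = (2*Q)*(2*Q) = 4*Q²)
44352 - J(-94) = 44352 - 4*(-94)² = 44352 - 4*8836 = 44352 - 1*35344 = 44352 - 35344 = 9008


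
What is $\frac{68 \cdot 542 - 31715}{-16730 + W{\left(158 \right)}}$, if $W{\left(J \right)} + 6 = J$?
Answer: $- \frac{5141}{16578} \approx -0.31011$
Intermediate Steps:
$W{\left(J \right)} = -6 + J$
$\frac{68 \cdot 542 - 31715}{-16730 + W{\left(158 \right)}} = \frac{68 \cdot 542 - 31715}{-16730 + \left(-6 + 158\right)} = \frac{36856 - 31715}{-16730 + 152} = \frac{5141}{-16578} = 5141 \left(- \frac{1}{16578}\right) = - \frac{5141}{16578}$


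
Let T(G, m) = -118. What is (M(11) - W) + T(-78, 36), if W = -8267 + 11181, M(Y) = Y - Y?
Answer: -3032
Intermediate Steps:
M(Y) = 0
W = 2914
(M(11) - W) + T(-78, 36) = (0 - 1*2914) - 118 = (0 - 2914) - 118 = -2914 - 118 = -3032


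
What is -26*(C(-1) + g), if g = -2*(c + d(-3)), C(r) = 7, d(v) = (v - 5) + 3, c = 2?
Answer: -338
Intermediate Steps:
d(v) = -2 + v (d(v) = (-5 + v) + 3 = -2 + v)
g = 6 (g = -2*(2 + (-2 - 3)) = -2*(2 - 5) = -2*(-3) = 6)
-26*(C(-1) + g) = -26*(7 + 6) = -26*13 = -338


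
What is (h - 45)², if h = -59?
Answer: 10816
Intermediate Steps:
(h - 45)² = (-59 - 45)² = (-104)² = 10816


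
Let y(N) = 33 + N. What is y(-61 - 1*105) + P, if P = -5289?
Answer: -5422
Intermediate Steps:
y(-61 - 1*105) + P = (33 + (-61 - 1*105)) - 5289 = (33 + (-61 - 105)) - 5289 = (33 - 166) - 5289 = -133 - 5289 = -5422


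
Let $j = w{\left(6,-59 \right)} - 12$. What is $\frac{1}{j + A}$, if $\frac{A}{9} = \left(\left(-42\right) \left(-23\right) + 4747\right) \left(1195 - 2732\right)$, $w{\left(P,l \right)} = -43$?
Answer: $- \frac{1}{79027984} \approx -1.2654 \cdot 10^{-8}$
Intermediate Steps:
$A = -79027929$ ($A = 9 \left(\left(-42\right) \left(-23\right) + 4747\right) \left(1195 - 2732\right) = 9 \left(966 + 4747\right) \left(-1537\right) = 9 \cdot 5713 \left(-1537\right) = 9 \left(-8780881\right) = -79027929$)
$j = -55$ ($j = -43 - 12 = -55$)
$\frac{1}{j + A} = \frac{1}{-55 - 79027929} = \frac{1}{-79027984} = - \frac{1}{79027984}$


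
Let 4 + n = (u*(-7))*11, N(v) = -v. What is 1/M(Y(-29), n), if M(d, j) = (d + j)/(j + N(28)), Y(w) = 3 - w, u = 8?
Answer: 54/49 ≈ 1.1020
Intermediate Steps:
n = -620 (n = -4 + (8*(-7))*11 = -4 - 56*11 = -4 - 616 = -620)
M(d, j) = (d + j)/(-28 + j) (M(d, j) = (d + j)/(j - 1*28) = (d + j)/(j - 28) = (d + j)/(-28 + j))
1/M(Y(-29), n) = 1/(((3 - 1*(-29)) - 620)/(-28 - 620)) = 1/(((3 + 29) - 620)/(-648)) = 1/(-(32 - 620)/648) = 1/(-1/648*(-588)) = 1/(49/54) = 54/49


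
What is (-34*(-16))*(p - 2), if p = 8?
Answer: 3264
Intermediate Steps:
(-34*(-16))*(p - 2) = (-34*(-16))*(8 - 2) = 544*6 = 3264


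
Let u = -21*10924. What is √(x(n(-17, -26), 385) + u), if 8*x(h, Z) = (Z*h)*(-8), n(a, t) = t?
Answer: I*√219394 ≈ 468.4*I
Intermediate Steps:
x(h, Z) = -Z*h (x(h, Z) = ((Z*h)*(-8))/8 = (-8*Z*h)/8 = -Z*h)
u = -229404
√(x(n(-17, -26), 385) + u) = √(-1*385*(-26) - 229404) = √(10010 - 229404) = √(-219394) = I*√219394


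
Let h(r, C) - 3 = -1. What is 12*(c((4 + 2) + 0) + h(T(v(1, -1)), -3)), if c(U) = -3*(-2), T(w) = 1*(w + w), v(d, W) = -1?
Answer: 96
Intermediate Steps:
T(w) = 2*w (T(w) = 1*(2*w) = 2*w)
h(r, C) = 2 (h(r, C) = 3 - 1 = 2)
c(U) = 6
12*(c((4 + 2) + 0) + h(T(v(1, -1)), -3)) = 12*(6 + 2) = 12*8 = 96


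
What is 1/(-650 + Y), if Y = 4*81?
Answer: -1/326 ≈ -0.0030675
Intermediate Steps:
Y = 324
1/(-650 + Y) = 1/(-650 + 324) = 1/(-326) = -1/326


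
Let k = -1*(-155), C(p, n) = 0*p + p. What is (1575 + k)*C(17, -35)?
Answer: 29410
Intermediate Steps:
C(p, n) = p (C(p, n) = 0 + p = p)
k = 155
(1575 + k)*C(17, -35) = (1575 + 155)*17 = 1730*17 = 29410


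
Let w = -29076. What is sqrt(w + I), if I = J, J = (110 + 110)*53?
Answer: 2*I*sqrt(4354) ≈ 131.97*I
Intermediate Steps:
J = 11660 (J = 220*53 = 11660)
I = 11660
sqrt(w + I) = sqrt(-29076 + 11660) = sqrt(-17416) = 2*I*sqrt(4354)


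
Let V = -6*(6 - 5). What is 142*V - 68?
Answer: -920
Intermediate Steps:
V = -6 (V = -6*1 = -6)
142*V - 68 = 142*(-6) - 68 = -852 - 68 = -920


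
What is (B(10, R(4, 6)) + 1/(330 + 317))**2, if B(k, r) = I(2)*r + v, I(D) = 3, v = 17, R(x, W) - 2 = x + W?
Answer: 1175941264/418609 ≈ 2809.2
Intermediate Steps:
R(x, W) = 2 + W + x (R(x, W) = 2 + (x + W) = 2 + (W + x) = 2 + W + x)
B(k, r) = 17 + 3*r (B(k, r) = 3*r + 17 = 17 + 3*r)
(B(10, R(4, 6)) + 1/(330 + 317))**2 = ((17 + 3*(2 + 6 + 4)) + 1/(330 + 317))**2 = ((17 + 3*12) + 1/647)**2 = ((17 + 36) + 1/647)**2 = (53 + 1/647)**2 = (34292/647)**2 = 1175941264/418609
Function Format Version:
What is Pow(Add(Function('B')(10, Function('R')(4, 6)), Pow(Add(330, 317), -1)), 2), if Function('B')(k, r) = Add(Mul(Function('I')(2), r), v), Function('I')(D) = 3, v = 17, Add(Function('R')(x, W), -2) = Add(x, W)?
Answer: Rational(1175941264, 418609) ≈ 2809.2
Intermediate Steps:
Function('R')(x, W) = Add(2, W, x) (Function('R')(x, W) = Add(2, Add(x, W)) = Add(2, Add(W, x)) = Add(2, W, x))
Function('B')(k, r) = Add(17, Mul(3, r)) (Function('B')(k, r) = Add(Mul(3, r), 17) = Add(17, Mul(3, r)))
Pow(Add(Function('B')(10, Function('R')(4, 6)), Pow(Add(330, 317), -1)), 2) = Pow(Add(Add(17, Mul(3, Add(2, 6, 4))), Pow(Add(330, 317), -1)), 2) = Pow(Add(Add(17, Mul(3, 12)), Pow(647, -1)), 2) = Pow(Add(Add(17, 36), Rational(1, 647)), 2) = Pow(Add(53, Rational(1, 647)), 2) = Pow(Rational(34292, 647), 2) = Rational(1175941264, 418609)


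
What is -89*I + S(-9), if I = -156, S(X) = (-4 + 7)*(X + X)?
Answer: 13830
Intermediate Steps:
S(X) = 6*X (S(X) = 3*(2*X) = 6*X)
-89*I + S(-9) = -89*(-156) + 6*(-9) = 13884 - 54 = 13830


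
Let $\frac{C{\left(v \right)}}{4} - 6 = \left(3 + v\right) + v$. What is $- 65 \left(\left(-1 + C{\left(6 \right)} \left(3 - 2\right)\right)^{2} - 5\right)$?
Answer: $-447460$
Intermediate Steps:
$C{\left(v \right)} = 36 + 8 v$ ($C{\left(v \right)} = 24 + 4 \left(\left(3 + v\right) + v\right) = 24 + 4 \left(3 + 2 v\right) = 24 + \left(12 + 8 v\right) = 36 + 8 v$)
$- 65 \left(\left(-1 + C{\left(6 \right)} \left(3 - 2\right)\right)^{2} - 5\right) = - 65 \left(\left(-1 + \left(36 + 8 \cdot 6\right) \left(3 - 2\right)\right)^{2} - 5\right) = - 65 \left(\left(-1 + \left(36 + 48\right) 1\right)^{2} - 5\right) = - 65 \left(\left(-1 + 84 \cdot 1\right)^{2} - 5\right) = - 65 \left(\left(-1 + 84\right)^{2} - 5\right) = - 65 \left(83^{2} - 5\right) = - 65 \left(6889 - 5\right) = \left(-65\right) 6884 = -447460$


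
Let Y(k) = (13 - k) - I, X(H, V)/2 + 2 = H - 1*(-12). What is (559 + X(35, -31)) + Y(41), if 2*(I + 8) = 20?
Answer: 619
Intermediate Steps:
I = 2 (I = -8 + (½)*20 = -8 + 10 = 2)
X(H, V) = 20 + 2*H (X(H, V) = -4 + 2*(H - 1*(-12)) = -4 + 2*(H + 12) = -4 + 2*(12 + H) = -4 + (24 + 2*H) = 20 + 2*H)
Y(k) = 11 - k (Y(k) = (13 - k) - 1*2 = (13 - k) - 2 = 11 - k)
(559 + X(35, -31)) + Y(41) = (559 + (20 + 2*35)) + (11 - 1*41) = (559 + (20 + 70)) + (11 - 41) = (559 + 90) - 30 = 649 - 30 = 619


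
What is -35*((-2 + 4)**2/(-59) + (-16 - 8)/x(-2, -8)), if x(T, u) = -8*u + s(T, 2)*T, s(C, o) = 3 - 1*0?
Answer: 28840/1711 ≈ 16.856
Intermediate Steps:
s(C, o) = 3 (s(C, o) = 3 + 0 = 3)
x(T, u) = -8*u + 3*T
-35*((-2 + 4)**2/(-59) + (-16 - 8)/x(-2, -8)) = -35*((-2 + 4)**2/(-59) + (-16 - 8)/(-8*(-8) + 3*(-2))) = -35*(2**2*(-1/59) - 24/(64 - 6)) = -35*(4*(-1/59) - 24/58) = -35*(-4/59 - 24*1/58) = -35*(-4/59 - 12/29) = -35*(-824/1711) = 28840/1711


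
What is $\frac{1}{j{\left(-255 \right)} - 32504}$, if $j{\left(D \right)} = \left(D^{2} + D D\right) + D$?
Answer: $\frac{1}{97291} \approx 1.0278 \cdot 10^{-5}$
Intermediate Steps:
$j{\left(D \right)} = D + 2 D^{2}$ ($j{\left(D \right)} = \left(D^{2} + D^{2}\right) + D = 2 D^{2} + D = D + 2 D^{2}$)
$\frac{1}{j{\left(-255 \right)} - 32504} = \frac{1}{- 255 \left(1 + 2 \left(-255\right)\right) - 32504} = \frac{1}{- 255 \left(1 - 510\right) - 32504} = \frac{1}{\left(-255\right) \left(-509\right) - 32504} = \frac{1}{129795 - 32504} = \frac{1}{97291}$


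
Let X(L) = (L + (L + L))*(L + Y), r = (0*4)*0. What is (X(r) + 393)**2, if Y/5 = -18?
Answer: 154449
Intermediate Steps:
Y = -90 (Y = 5*(-18) = -90)
r = 0 (r = 0*0 = 0)
X(L) = 3*L*(-90 + L) (X(L) = (L + (L + L))*(L - 90) = (L + 2*L)*(-90 + L) = (3*L)*(-90 + L) = 3*L*(-90 + L))
(X(r) + 393)**2 = (3*0*(-90 + 0) + 393)**2 = (3*0*(-90) + 393)**2 = (0 + 393)**2 = 393**2 = 154449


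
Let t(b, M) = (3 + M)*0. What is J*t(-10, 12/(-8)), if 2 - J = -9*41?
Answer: 0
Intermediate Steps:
J = 371 (J = 2 - (-9)*41 = 2 - 1*(-369) = 2 + 369 = 371)
t(b, M) = 0
J*t(-10, 12/(-8)) = 371*0 = 0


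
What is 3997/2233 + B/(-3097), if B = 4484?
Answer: 17789/51997 ≈ 0.34212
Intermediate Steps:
3997/2233 + B/(-3097) = 3997/2233 + 4484/(-3097) = 3997*(1/2233) + 4484*(-1/3097) = 571/319 - 236/163 = 17789/51997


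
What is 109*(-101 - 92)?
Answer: -21037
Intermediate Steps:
109*(-101 - 92) = 109*(-193) = -21037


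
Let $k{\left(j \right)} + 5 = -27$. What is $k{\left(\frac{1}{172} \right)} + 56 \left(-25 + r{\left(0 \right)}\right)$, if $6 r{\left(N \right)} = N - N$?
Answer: $-1432$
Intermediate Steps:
$r{\left(N \right)} = 0$ ($r{\left(N \right)} = \frac{N - N}{6} = \frac{1}{6} \cdot 0 = 0$)
$k{\left(j \right)} = -32$ ($k{\left(j \right)} = -5 - 27 = -32$)
$k{\left(\frac{1}{172} \right)} + 56 \left(-25 + r{\left(0 \right)}\right) = -32 + 56 \left(-25 + 0\right) = -32 + 56 \left(-25\right) = -32 - 1400 = -1432$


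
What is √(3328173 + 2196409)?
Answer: √5524582 ≈ 2350.4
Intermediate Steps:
√(3328173 + 2196409) = √5524582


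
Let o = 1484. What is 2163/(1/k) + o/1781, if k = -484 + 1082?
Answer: 2303678678/1781 ≈ 1.2935e+6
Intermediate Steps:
k = 598
2163/(1/k) + o/1781 = 2163/(1/598) + 1484/1781 = 2163/(1/598) + 1484*(1/1781) = 2163*598 + 1484/1781 = 1293474 + 1484/1781 = 2303678678/1781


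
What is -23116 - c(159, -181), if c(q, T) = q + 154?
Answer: -23429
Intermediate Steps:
c(q, T) = 154 + q
-23116 - c(159, -181) = -23116 - (154 + 159) = -23116 - 1*313 = -23116 - 313 = -23429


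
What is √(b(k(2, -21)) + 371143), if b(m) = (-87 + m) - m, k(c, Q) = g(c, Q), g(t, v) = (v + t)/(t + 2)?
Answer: 4*√23191 ≈ 609.14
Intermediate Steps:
g(t, v) = (t + v)/(2 + t)
k(c, Q) = (Q + c)/(2 + c) (k(c, Q) = (c + Q)/(2 + c) = (Q + c)/(2 + c))
b(m) = -87
√(b(k(2, -21)) + 371143) = √(-87 + 371143) = √371056 = 4*√23191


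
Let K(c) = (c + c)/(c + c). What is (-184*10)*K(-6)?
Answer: -1840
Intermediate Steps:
K(c) = 1 (K(c) = (2*c)/((2*c)) = (2*c)*(1/(2*c)) = 1)
(-184*10)*K(-6) = -184*10*1 = -1840*1 = -1840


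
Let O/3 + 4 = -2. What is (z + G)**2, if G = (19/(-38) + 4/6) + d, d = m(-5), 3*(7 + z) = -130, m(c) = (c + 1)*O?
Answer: 17161/36 ≈ 476.69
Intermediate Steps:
O = -18 (O = -12 + 3*(-2) = -12 - 6 = -18)
m(c) = -18 - 18*c (m(c) = (c + 1)*(-18) = (1 + c)*(-18) = -18 - 18*c)
z = -151/3 (z = -7 + (1/3)*(-130) = -7 - 130/3 = -151/3 ≈ -50.333)
d = 72 (d = -18 - 18*(-5) = -18 + 90 = 72)
G = 433/6 (G = (19/(-38) + 4/6) + 72 = (19*(-1/38) + 4*(1/6)) + 72 = (-1/2 + 2/3) + 72 = 1/6 + 72 = 433/6 ≈ 72.167)
(z + G)**2 = (-151/3 + 433/6)**2 = (131/6)**2 = 17161/36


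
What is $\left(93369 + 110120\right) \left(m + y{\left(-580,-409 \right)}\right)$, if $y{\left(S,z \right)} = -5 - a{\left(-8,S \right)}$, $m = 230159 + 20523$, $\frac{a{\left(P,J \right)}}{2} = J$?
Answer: $51246059293$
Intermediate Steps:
$a{\left(P,J \right)} = 2 J$
$m = 250682$
$y{\left(S,z \right)} = -5 - 2 S$
$\left(93369 + 110120\right) \left(m + y{\left(-580,-409 \right)}\right) = \left(93369 + 110120\right) \left(250682 - -1155\right) = 203489 \left(250682 + \left(-5 + 1160\right)\right) = 203489 \left(250682 + 1155\right) = 203489 \cdot 251837 = 51246059293$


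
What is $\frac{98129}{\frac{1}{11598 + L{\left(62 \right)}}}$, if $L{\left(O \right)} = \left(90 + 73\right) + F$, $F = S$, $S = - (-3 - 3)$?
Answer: $1154683943$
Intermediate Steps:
$S = 6$ ($S = \left(-1\right) \left(-6\right) = 6$)
$F = 6$
$L{\left(O \right)} = 169$ ($L{\left(O \right)} = \left(90 + 73\right) + 6 = 163 + 6 = 169$)
$\frac{98129}{\frac{1}{11598 + L{\left(62 \right)}}} = \frac{98129}{\frac{1}{11598 + 169}} = \frac{98129}{\frac{1}{11767}} = 98129 \frac{1}{\frac{1}{11767}} = 98129 \cdot 11767 = 1154683943$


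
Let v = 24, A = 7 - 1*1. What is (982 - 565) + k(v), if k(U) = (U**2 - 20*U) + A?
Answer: 519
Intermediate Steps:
A = 6 (A = 7 - 1 = 6)
k(U) = 6 + U**2 - 20*U (k(U) = (U**2 - 20*U) + 6 = 6 + U**2 - 20*U)
(982 - 565) + k(v) = (982 - 565) + (6 + 24**2 - 20*24) = 417 + (6 + 576 - 480) = 417 + 102 = 519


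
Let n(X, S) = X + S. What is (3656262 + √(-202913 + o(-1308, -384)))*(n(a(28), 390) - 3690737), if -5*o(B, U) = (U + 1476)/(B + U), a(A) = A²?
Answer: -13490008993506 - 3689563*I*√100852769670/705 ≈ -1.349e+13 - 1.662e+9*I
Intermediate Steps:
o(B, U) = -(1476 + U)/(5*(B + U)) (o(B, U) = -(U + 1476)/(5*(B + U)) = -(1476 + U)/(5*(B + U)))
n(X, S) = S + X
(3656262 + √(-202913 + o(-1308, -384)))*(n(a(28), 390) - 3690737) = (3656262 + √(-202913 + (-1476 - 1*(-384))/(5*(-1308 - 384))))*((390 + 28²) - 3690737) = (3656262 + √(-202913 + (⅕)*(-1476 + 384)/(-1692)))*((390 + 784) - 3690737) = (3656262 + √(-202913 + (⅕)*(-1/1692)*(-1092)))*(1174 - 3690737) = (3656262 + √(-202913 + 91/705))*(-3689563) = (3656262 + √(-143053574/705))*(-3689563) = (3656262 + I*√100852769670/705)*(-3689563) = -13490008993506 - 3689563*I*√100852769670/705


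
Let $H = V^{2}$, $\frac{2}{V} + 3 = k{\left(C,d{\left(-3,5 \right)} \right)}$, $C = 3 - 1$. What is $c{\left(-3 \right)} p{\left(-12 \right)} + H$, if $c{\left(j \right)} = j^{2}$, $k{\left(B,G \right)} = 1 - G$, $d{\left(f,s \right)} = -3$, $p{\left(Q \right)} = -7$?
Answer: $-59$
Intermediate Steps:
$C = 2$ ($C = 3 - 1 = 2$)
$V = 2$ ($V = \frac{2}{-3 + \left(1 - -3\right)} = \frac{2}{-3 + \left(1 + 3\right)} = \frac{2}{-3 + 4} = \frac{2}{1} = 2 \cdot 1 = 2$)
$H = 4$ ($H = 2^{2} = 4$)
$c{\left(-3 \right)} p{\left(-12 \right)} + H = \left(-3\right)^{2} \left(-7\right) + 4 = 9 \left(-7\right) + 4 = -63 + 4 = -59$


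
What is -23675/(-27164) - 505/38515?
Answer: 179624961/209244292 ≈ 0.85845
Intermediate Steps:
-23675/(-27164) - 505/38515 = -23675*(-1/27164) - 505*1/38515 = 23675/27164 - 101/7703 = 179624961/209244292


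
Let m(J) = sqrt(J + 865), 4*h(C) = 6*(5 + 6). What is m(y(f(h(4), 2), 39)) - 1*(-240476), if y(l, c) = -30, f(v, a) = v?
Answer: 240476 + sqrt(835) ≈ 2.4051e+5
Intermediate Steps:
h(C) = 33/2 (h(C) = (6*(5 + 6))/4 = (6*11)/4 = (1/4)*66 = 33/2)
m(J) = sqrt(865 + J)
m(y(f(h(4), 2), 39)) - 1*(-240476) = sqrt(865 - 30) - 1*(-240476) = sqrt(835) + 240476 = 240476 + sqrt(835)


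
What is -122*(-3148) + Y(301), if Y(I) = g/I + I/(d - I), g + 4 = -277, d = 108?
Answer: 22310820374/58093 ≈ 3.8405e+5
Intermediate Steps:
g = -281 (g = -4 - 277 = -281)
Y(I) = -281/I + I/(108 - I)
-122*(-3148) + Y(301) = -122*(-3148) + (30348 - 1*301**2 - 281*301)/(301*(-108 + 301)) = 384056 + (1/301)*(30348 - 1*90601 - 84581)/193 = 384056 + (1/301)*(1/193)*(30348 - 90601 - 84581) = 384056 + (1/301)*(1/193)*(-144834) = 384056 - 144834/58093 = 22310820374/58093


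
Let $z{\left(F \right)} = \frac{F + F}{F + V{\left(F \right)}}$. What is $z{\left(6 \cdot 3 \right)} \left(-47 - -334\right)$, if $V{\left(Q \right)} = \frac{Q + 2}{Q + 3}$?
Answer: $\frac{108486}{199} \approx 545.16$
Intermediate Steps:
$V{\left(Q \right)} = \frac{2 + Q}{3 + Q}$
$z{\left(F \right)} = \frac{2 F}{F + \frac{2 + F}{3 + F}}$ ($z{\left(F \right)} = \frac{F + F}{F + \frac{2 + F}{3 + F}} = \frac{2 F}{F + \frac{2 + F}{3 + F}}$)
$z{\left(6 \cdot 3 \right)} \left(-47 - -334\right) = \frac{2 \cdot 6 \cdot 3 \left(3 + 6 \cdot 3\right)}{2 + 6 \cdot 3 + 6 \cdot 3 \left(3 + 6 \cdot 3\right)} \left(-47 - -334\right) = 2 \cdot 18 \frac{1}{2 + 18 + 18 \left(3 + 18\right)} \left(3 + 18\right) \left(-47 + 334\right) = 2 \cdot 18 \frac{1}{2 + 18 + 18 \cdot 21} \cdot 21 \cdot 287 = 2 \cdot 18 \frac{1}{2 + 18 + 378} \cdot 21 \cdot 287 = 2 \cdot 18 \cdot \frac{1}{398} \cdot 21 \cdot 287 = \frac{378}{199} \cdot 287 = \frac{108486}{199}$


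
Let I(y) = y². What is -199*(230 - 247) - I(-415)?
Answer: -168842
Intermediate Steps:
-199*(230 - 247) - I(-415) = -199*(230 - 247) - 1*(-415)² = -199*(-17) - 1*172225 = 3383 - 172225 = -168842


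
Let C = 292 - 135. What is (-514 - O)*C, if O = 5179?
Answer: -893801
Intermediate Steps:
C = 157
(-514 - O)*C = (-514 - 1*5179)*157 = (-514 - 5179)*157 = -5693*157 = -893801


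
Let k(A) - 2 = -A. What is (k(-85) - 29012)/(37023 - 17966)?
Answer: -28925/19057 ≈ -1.5178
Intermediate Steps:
k(A) = 2 - A
(k(-85) - 29012)/(37023 - 17966) = ((2 - 1*(-85)) - 29012)/(37023 - 17966) = ((2 + 85) - 29012)/19057 = (87 - 29012)*(1/19057) = -28925*1/19057 = -28925/19057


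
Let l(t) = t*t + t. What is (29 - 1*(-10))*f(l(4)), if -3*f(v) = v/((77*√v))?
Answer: -26*√5/77 ≈ -0.75504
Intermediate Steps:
l(t) = t + t² (l(t) = t² + t = t + t²)
f(v) = -√v/231 (f(v) = -v/(3*(77*√v)) = -v*1/(77*√v)/3 = -√v/231)
(29 - 1*(-10))*f(l(4)) = (29 - 1*(-10))*(-2*√(1 + 4)/231) = (29 + 10)*(-2*√5/231) = 39*(-2*√5/231) = -26*√5/77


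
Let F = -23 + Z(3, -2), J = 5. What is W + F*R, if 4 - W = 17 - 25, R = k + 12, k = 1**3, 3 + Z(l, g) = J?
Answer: -261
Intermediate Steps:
Z(l, g) = 2 (Z(l, g) = -3 + 5 = 2)
k = 1
F = -21 (F = -23 + 2 = -21)
R = 13 (R = 1 + 12 = 13)
W = 12 (W = 4 - (17 - 25) = 4 - 1*(-8) = 4 + 8 = 12)
W + F*R = 12 - 21*13 = 12 - 273 = -261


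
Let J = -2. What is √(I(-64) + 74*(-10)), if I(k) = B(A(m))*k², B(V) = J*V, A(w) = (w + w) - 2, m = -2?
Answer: 14*√247 ≈ 220.03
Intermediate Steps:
A(w) = -2 + 2*w (A(w) = 2*w - 2 = -2 + 2*w)
B(V) = -2*V
I(k) = 12*k² (I(k) = (-2*(-2 + 2*(-2)))*k² = (-2*(-2 - 4))*k² = (-2*(-6))*k² = 12*k²)
√(I(-64) + 74*(-10)) = √(12*(-64)² + 74*(-10)) = √(12*4096 - 740) = √(49152 - 740) = √48412 = 14*√247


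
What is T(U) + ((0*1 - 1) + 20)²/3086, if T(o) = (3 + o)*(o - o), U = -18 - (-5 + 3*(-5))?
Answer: 361/3086 ≈ 0.11698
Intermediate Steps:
U = 2 (U = -18 - (-5 - 15) = -18 - 1*(-20) = -18 + 20 = 2)
T(o) = 0 (T(o) = (3 + o)*0 = 0)
T(U) + ((0*1 - 1) + 20)²/3086 = 0 + ((0*1 - 1) + 20)²/3086 = 0 + ((0 - 1) + 20)²*(1/3086) = 0 + (-1 + 20)²*(1/3086) = 0 + 19²*(1/3086) = 0 + 361*(1/3086) = 0 + 361/3086 = 361/3086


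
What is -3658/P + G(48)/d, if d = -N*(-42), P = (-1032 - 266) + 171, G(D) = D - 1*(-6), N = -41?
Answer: 148529/46207 ≈ 3.2144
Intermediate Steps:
G(D) = 6 + D (G(D) = D + 6 = 6 + D)
P = -1127 (P = -1298 + 171 = -1127)
d = -1722 (d = -(-41)*(-42) = -1*1722 = -1722)
-3658/P + G(48)/d = -3658/(-1127) + (6 + 48)/(-1722) = -3658*(-1/1127) + 54*(-1/1722) = 3658/1127 - 9/287 = 148529/46207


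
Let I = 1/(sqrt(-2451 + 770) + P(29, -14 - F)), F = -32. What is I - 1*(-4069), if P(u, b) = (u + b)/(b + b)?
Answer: 8873615857/2180785 - 53136*I/2180785 ≈ 4069.0 - 0.024366*I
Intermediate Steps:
P(u, b) = (b + u)/(2*b) (P(u, b) = (b + u)/((2*b)) = (b + u)*(1/(2*b)) = (b + u)/(2*b))
I = 1296*(47/36 - 41*I)/2180785 (I = 1/(sqrt(-2451 + 770) + ((-14 - 1*(-32)) + 29)/(2*(-14 - 1*(-32)))) = 1/(sqrt(-1681) + ((-14 + 32) + 29)/(2*(-14 + 32))) = 1/(41*I + (1/2)*(18 + 29)/18) = 1/(41*I + (1/2)*(1/18)*47) = 1/(41*I + 47/36) = 1/(47/36 + 41*I) = 1296*(47/36 - 41*I)/2180785 ≈ 0.00077587 - 0.024366*I)
I - 1*(-4069) = (1692/2180785 - 53136*I/2180785) - 1*(-4069) = (1692/2180785 - 53136*I/2180785) + 4069 = 8873615857/2180785 - 53136*I/2180785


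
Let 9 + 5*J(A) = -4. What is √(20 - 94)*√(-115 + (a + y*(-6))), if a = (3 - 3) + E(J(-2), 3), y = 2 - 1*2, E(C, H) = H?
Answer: -4*√518 ≈ -91.038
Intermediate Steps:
J(A) = -13/5 (J(A) = -9/5 + (⅕)*(-4) = -9/5 - ⅘ = -13/5)
y = 0 (y = 2 - 2 = 0)
a = 3 (a = (3 - 3) + 3 = 0 + 3 = 3)
√(20 - 94)*√(-115 + (a + y*(-6))) = √(20 - 94)*√(-115 + (3 + 0*(-6))) = √(-74)*√(-115 + (3 + 0)) = (I*√74)*√(-115 + 3) = (I*√74)*√(-112) = (I*√74)*(4*I*√7) = -4*√518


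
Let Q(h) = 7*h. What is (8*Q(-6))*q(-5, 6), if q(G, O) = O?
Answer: -2016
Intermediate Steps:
(8*Q(-6))*q(-5, 6) = (8*(7*(-6)))*6 = (8*(-42))*6 = -336*6 = -2016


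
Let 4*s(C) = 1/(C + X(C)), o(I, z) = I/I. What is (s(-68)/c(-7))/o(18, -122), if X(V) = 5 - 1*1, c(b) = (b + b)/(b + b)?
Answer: -1/256 ≈ -0.0039063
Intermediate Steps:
c(b) = 1 (c(b) = (2*b)/((2*b)) = (2*b)*(1/(2*b)) = 1)
X(V) = 4 (X(V) = 5 - 1 = 4)
o(I, z) = 1
s(C) = 1/(4*(4 + C)) (s(C) = 1/(4*(C + 4)) = 1/(4*(4 + C)))
(s(-68)/c(-7))/o(18, -122) = ((1/(4*(4 - 68)))/1)/1 = (((¼)/(-64))*1)*1 = (((¼)*(-1/64))*1)*1 = -1/256*1*1 = -1/256*1 = -1/256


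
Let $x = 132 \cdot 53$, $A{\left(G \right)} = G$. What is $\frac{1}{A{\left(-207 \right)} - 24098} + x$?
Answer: $\frac{170037779}{24305} \approx 6996.0$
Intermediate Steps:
$x = 6996$
$\frac{1}{A{\left(-207 \right)} - 24098} + x = \frac{1}{-207 - 24098} + 6996 = \frac{1}{-24305} + 6996 = - \frac{1}{24305} + 6996 = \frac{170037779}{24305}$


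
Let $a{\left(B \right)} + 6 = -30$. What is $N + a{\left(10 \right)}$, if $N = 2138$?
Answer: $2102$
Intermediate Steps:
$a{\left(B \right)} = -36$ ($a{\left(B \right)} = -6 - 30 = -36$)
$N + a{\left(10 \right)} = 2138 - 36 = 2102$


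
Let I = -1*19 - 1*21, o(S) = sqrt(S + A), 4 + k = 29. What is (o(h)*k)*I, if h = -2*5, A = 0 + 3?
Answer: -1000*I*sqrt(7) ≈ -2645.8*I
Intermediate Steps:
k = 25 (k = -4 + 29 = 25)
A = 3
h = -10
o(S) = sqrt(3 + S) (o(S) = sqrt(S + 3) = sqrt(3 + S))
I = -40 (I = -19 - 21 = -40)
(o(h)*k)*I = (sqrt(3 - 10)*25)*(-40) = (sqrt(-7)*25)*(-40) = ((I*sqrt(7))*25)*(-40) = (25*I*sqrt(7))*(-40) = -1000*I*sqrt(7)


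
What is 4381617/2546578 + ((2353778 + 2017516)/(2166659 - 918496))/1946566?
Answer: 5322863254701287559/3093623264511670562 ≈ 1.7206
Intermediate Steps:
4381617/2546578 + ((2353778 + 2017516)/(2166659 - 918496))/1946566 = 4381617*(1/2546578) + (4371294/1248163)*(1/1946566) = 4381617/2546578 + (4371294*(1/1248163))*(1/1946566) = 4381617/2546578 + (4371294/1248163)*(1/1946566) = 4381617/2546578 + 2185647/1214815829129 = 5322863254701287559/3093623264511670562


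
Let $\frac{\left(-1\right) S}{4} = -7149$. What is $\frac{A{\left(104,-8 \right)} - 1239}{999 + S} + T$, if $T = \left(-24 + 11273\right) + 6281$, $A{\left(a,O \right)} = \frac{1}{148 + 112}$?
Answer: $\frac{134887768861}{7694700} \approx 17530.0$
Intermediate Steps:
$S = 28596$ ($S = \left(-4\right) \left(-7149\right) = 28596$)
$A{\left(a,O \right)} = \frac{1}{260}$
$T = 17530$ ($T = 11249 + 6281 = 17530$)
$\frac{A{\left(104,-8 \right)} - 1239}{999 + S} + T = \frac{\frac{1}{260} - 1239}{999 + 28596} + 17530 = - \frac{322139}{260 \cdot 29595} + 17530 = \left(- \frac{322139}{260}\right) \frac{1}{29595} + 17530 = - \frac{322139}{7694700} + 17530 = \frac{134887768861}{7694700}$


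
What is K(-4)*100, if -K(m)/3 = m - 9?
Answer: 3900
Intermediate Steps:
K(m) = 27 - 3*m (K(m) = -3*(m - 9) = -3*(-9 + m) = 27 - 3*m)
K(-4)*100 = (27 - 3*(-4))*100 = (27 + 12)*100 = 39*100 = 3900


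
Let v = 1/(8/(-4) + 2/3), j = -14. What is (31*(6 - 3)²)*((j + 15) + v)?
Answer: 279/4 ≈ 69.750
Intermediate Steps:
v = -¾ (v = 1/(8*(-¼) + 2*(⅓)) = 1/(-2 + ⅔) = 1/(-4/3) = -¾ ≈ -0.75000)
(31*(6 - 3)²)*((j + 15) + v) = (31*(6 - 3)²)*((-14 + 15) - ¾) = (31*3²)*(1 - ¾) = (31*9)*(¼) = 279*(¼) = 279/4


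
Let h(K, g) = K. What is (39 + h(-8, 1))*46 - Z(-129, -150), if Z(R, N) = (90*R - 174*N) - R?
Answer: -13193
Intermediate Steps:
Z(R, N) = -174*N + 89*R (Z(R, N) = (-174*N + 90*R) - R = -174*N + 89*R)
(39 + h(-8, 1))*46 - Z(-129, -150) = (39 - 8)*46 - (-174*(-150) + 89*(-129)) = 31*46 - (26100 - 11481) = 1426 - 1*14619 = 1426 - 14619 = -13193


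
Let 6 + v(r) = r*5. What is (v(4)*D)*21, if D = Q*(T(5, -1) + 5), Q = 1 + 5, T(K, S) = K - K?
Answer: 8820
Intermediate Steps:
T(K, S) = 0
v(r) = -6 + 5*r (v(r) = -6 + r*5 = -6 + 5*r)
Q = 6
D = 30 (D = 6*(0 + 5) = 6*5 = 30)
(v(4)*D)*21 = ((-6 + 5*4)*30)*21 = ((-6 + 20)*30)*21 = (14*30)*21 = 420*21 = 8820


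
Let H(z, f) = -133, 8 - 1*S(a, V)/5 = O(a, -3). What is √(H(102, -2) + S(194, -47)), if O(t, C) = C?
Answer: I*√78 ≈ 8.8318*I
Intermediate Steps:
S(a, V) = 55 (S(a, V) = 40 - 5*(-3) = 40 + 15 = 55)
√(H(102, -2) + S(194, -47)) = √(-133 + 55) = √(-78) = I*√78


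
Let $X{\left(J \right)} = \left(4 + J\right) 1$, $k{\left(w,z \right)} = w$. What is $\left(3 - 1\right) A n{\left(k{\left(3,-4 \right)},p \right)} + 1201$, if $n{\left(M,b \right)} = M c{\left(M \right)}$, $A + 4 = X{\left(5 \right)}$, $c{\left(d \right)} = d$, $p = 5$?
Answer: $1291$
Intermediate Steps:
$X{\left(J \right)} = 4 + J$
$A = 5$ ($A = -4 + \left(4 + 5\right) = -4 + 9 = 5$)
$n{\left(M,b \right)} = M^{2}$ ($n{\left(M,b \right)} = M M = M^{2}$)
$\left(3 - 1\right) A n{\left(k{\left(3,-4 \right)},p \right)} + 1201 = \left(3 - 1\right) 5 \cdot 3^{2} + 1201 = \left(3 - 1\right) 5 \cdot 9 + 1201 = 2 \cdot 5 \cdot 9 + 1201 = 10 \cdot 9 + 1201 = 90 + 1201 = 1291$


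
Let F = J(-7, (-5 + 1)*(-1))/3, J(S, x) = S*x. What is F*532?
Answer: -14896/3 ≈ -4965.3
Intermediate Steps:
F = -28/3 (F = -7*(-5 + 1)*(-1)/3 = -(-28)*(-1)*(⅓) = -7*4*(⅓) = -28*⅓ = -28/3 ≈ -9.3333)
F*532 = -28/3*532 = -14896/3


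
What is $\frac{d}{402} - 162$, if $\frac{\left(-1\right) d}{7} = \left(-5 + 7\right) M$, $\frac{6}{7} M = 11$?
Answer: $- \frac{195911}{1206} \approx -162.45$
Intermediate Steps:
$M = \frac{77}{6}$ ($M = \frac{7}{6} \cdot 11 = \frac{77}{6} \approx 12.833$)
$d = - \frac{539}{3}$ ($d = - 7 \left(-5 + 7\right) \frac{77}{6} = - 7 \cdot 2 \cdot \frac{77}{6} = \left(-7\right) \frac{77}{3} = - \frac{539}{3} \approx -179.67$)
$\frac{d}{402} - 162 = - \frac{539}{3 \cdot 402} - 162 = \left(- \frac{539}{3}\right) \frac{1}{402} - 162 = - \frac{539}{1206} - 162 = - \frac{195911}{1206}$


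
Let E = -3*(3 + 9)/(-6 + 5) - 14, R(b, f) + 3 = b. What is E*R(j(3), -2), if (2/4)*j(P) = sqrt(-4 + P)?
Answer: -66 + 44*I ≈ -66.0 + 44.0*I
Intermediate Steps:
j(P) = 2*sqrt(-4 + P)
R(b, f) = -3 + b
E = 22 (E = -36/(-1) - 14 = -36*(-1) - 14 = -3*(-12) - 14 = 36 - 14 = 22)
E*R(j(3), -2) = 22*(-3 + 2*sqrt(-4 + 3)) = 22*(-3 + 2*sqrt(-1)) = 22*(-3 + 2*I) = -66 + 44*I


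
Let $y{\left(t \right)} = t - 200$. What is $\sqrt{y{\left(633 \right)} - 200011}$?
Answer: $i \sqrt{199578} \approx 446.74 i$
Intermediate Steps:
$y{\left(t \right)} = -200 + t$ ($y{\left(t \right)} = t - 200 = -200 + t$)
$\sqrt{y{\left(633 \right)} - 200011} = \sqrt{\left(-200 + 633\right) - 200011} = \sqrt{433 - 200011} = \sqrt{-199578} = i \sqrt{199578}$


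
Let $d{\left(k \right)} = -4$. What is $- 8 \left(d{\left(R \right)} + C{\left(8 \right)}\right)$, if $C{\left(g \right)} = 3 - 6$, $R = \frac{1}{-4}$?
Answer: $56$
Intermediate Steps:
$R = - \frac{1}{4} \approx -0.25$
$C{\left(g \right)} = -3$ ($C{\left(g \right)} = 3 - 6 = -3$)
$- 8 \left(d{\left(R \right)} + C{\left(8 \right)}\right) = - 8 \left(-4 - 3\right) = \left(-8\right) \left(-7\right) = 56$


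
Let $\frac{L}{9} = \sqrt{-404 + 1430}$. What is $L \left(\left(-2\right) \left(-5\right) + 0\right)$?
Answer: $270 \sqrt{114} \approx 2882.8$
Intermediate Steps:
$L = 27 \sqrt{114}$ ($L = 9 \sqrt{-404 + 1430} = 9 \sqrt{1026} = 9 \cdot 3 \sqrt{114} = 27 \sqrt{114} \approx 288.28$)
$L \left(\left(-2\right) \left(-5\right) + 0\right) = 27 \sqrt{114} \left(\left(-2\right) \left(-5\right) + 0\right) = 27 \sqrt{114} \left(10 + 0\right) = 27 \sqrt{114} \cdot 10 = 270 \sqrt{114}$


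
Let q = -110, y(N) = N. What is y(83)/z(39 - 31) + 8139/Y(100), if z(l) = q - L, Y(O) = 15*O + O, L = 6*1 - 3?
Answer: 786907/180800 ≈ 4.3524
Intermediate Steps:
L = 3 (L = 6 - 3 = 3)
Y(O) = 16*O
z(l) = -113 (z(l) = -110 - 1*3 = -110 - 3 = -113)
y(83)/z(39 - 31) + 8139/Y(100) = 83/(-113) + 8139/((16*100)) = 83*(-1/113) + 8139/1600 = -83/113 + 8139*(1/1600) = -83/113 + 8139/1600 = 786907/180800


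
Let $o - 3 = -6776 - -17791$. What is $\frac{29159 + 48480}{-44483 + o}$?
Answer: $- \frac{77639}{33465} \approx -2.32$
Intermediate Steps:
$o = 11018$ ($o = 3 - -11015 = 3 + \left(-6776 + 17791\right) = 3 + 11015 = 11018$)
$\frac{29159 + 48480}{-44483 + o} = \frac{29159 + 48480}{-44483 + 11018} = \frac{77639}{-33465} = 77639 \left(- \frac{1}{33465}\right) = - \frac{77639}{33465}$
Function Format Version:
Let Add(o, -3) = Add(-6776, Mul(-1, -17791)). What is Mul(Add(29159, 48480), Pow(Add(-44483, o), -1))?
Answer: Rational(-77639, 33465) ≈ -2.3200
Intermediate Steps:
o = 11018 (o = Add(3, Add(-6776, Mul(-1, -17791))) = Add(3, Add(-6776, 17791)) = Add(3, 11015) = 11018)
Mul(Add(29159, 48480), Pow(Add(-44483, o), -1)) = Mul(Add(29159, 48480), Pow(Add(-44483, 11018), -1)) = Mul(77639, Pow(-33465, -1)) = Mul(77639, Rational(-1, 33465)) = Rational(-77639, 33465)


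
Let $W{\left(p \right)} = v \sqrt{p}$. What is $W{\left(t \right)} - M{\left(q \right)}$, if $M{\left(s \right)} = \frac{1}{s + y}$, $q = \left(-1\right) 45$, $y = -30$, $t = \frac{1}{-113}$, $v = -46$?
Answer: $\frac{1}{75} - \frac{46 i \sqrt{113}}{113} \approx 0.013333 - 4.3273 i$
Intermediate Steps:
$t = - \frac{1}{113} \approx -0.0088496$
$W{\left(p \right)} = - 46 \sqrt{p}$
$q = -45$
$M{\left(s \right)} = \frac{1}{-30 + s}$ ($M{\left(s \right)} = \frac{1}{s - 30} = \frac{1}{-30 + s}$)
$W{\left(t \right)} - M{\left(q \right)} = - 46 \sqrt{- \frac{1}{113}} - \frac{1}{-30 - 45} = - 46 \frac{i \sqrt{113}}{113} - \frac{1}{-75} = - \frac{46 i \sqrt{113}}{113} - - \frac{1}{75} = - \frac{46 i \sqrt{113}}{113} + \frac{1}{75} = \frac{1}{75} - \frac{46 i \sqrt{113}}{113}$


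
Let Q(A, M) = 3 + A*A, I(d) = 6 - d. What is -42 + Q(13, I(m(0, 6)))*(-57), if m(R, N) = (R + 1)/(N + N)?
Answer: -9846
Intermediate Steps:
m(R, N) = (1 + R)/(2*N) (m(R, N) = (1 + R)/((2*N)) = (1 + R)*(1/(2*N)) = (1 + R)/(2*N))
Q(A, M) = 3 + A**2
-42 + Q(13, I(m(0, 6)))*(-57) = -42 + (3 + 13**2)*(-57) = -42 + (3 + 169)*(-57) = -42 + 172*(-57) = -42 - 9804 = -9846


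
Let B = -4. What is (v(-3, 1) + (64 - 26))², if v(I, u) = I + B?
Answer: 961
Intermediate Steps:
v(I, u) = -4 + I (v(I, u) = I - 4 = -4 + I)
(v(-3, 1) + (64 - 26))² = ((-4 - 3) + (64 - 26))² = (-7 + 38)² = 31² = 961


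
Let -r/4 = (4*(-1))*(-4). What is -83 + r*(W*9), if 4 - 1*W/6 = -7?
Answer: -38099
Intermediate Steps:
W = 66 (W = 24 - 6*(-7) = 24 + 42 = 66)
r = -64 (r = -4*4*(-1)*(-4) = -(-16)*(-4) = -4*16 = -64)
-83 + r*(W*9) = -83 - 4224*9 = -83 - 64*594 = -83 - 38016 = -38099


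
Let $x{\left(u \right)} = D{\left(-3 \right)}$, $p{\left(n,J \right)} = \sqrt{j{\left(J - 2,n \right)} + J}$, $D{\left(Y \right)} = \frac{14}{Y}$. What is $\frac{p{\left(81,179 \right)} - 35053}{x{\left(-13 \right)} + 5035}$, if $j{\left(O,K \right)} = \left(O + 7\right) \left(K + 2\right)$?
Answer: $- \frac{105159}{15091} + \frac{3 \sqrt{15451}}{15091} \approx -6.9436$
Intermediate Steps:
$j{\left(O,K \right)} = \left(2 + K\right) \left(7 + O\right)$ ($j{\left(O,K \right)} = \left(7 + O\right) \left(2 + K\right) = \left(2 + K\right) \left(7 + O\right)$)
$p{\left(n,J \right)} = \sqrt{10 + 3 J + 7 n + n \left(-2 + J\right)}$ ($p{\left(n,J \right)} = \sqrt{\left(14 + 2 \left(J - 2\right) + 7 n + n \left(J - 2\right)\right) + J} = \sqrt{\left(14 + 2 \left(-2 + J\right) + 7 n + n \left(-2 + J\right)\right) + J} = \sqrt{\left(14 + \left(-4 + 2 J\right) + 7 n + n \left(-2 + J\right)\right) + J} = \sqrt{\left(10 + 2 J + 7 n + n \left(-2 + J\right)\right) + J} = \sqrt{10 + 3 J + 7 n + n \left(-2 + J\right)}$)
$x{\left(u \right)} = - \frac{14}{3}$ ($x{\left(u \right)} = \frac{14}{-3} = 14 \left(- \frac{1}{3}\right) = - \frac{14}{3}$)
$\frac{p{\left(81,179 \right)} - 35053}{x{\left(-13 \right)} + 5035} = \frac{\sqrt{10 + 3 \cdot 179 + 5 \cdot 81 + 179 \cdot 81} - 35053}{- \frac{14}{3} + 5035} = \frac{\sqrt{10 + 537 + 405 + 14499} - 35053}{\frac{15091}{3}} = \left(\sqrt{15451} - 35053\right) \frac{3}{15091} = \left(-35053 + \sqrt{15451}\right) \frac{3}{15091} = - \frac{105159}{15091} + \frac{3 \sqrt{15451}}{15091}$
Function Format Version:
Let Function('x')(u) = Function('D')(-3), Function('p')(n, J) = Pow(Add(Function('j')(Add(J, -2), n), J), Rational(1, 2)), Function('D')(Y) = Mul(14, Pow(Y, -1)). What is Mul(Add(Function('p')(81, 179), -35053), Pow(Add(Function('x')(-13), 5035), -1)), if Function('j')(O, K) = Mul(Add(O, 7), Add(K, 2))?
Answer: Add(Rational(-105159, 15091), Mul(Rational(3, 15091), Pow(15451, Rational(1, 2)))) ≈ -6.9436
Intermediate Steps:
Function('j')(O, K) = Mul(Add(2, K), Add(7, O)) (Function('j')(O, K) = Mul(Add(7, O), Add(2, K)) = Mul(Add(2, K), Add(7, O)))
Function('p')(n, J) = Pow(Add(10, Mul(3, J), Mul(7, n), Mul(n, Add(-2, J))), Rational(1, 2)) (Function('p')(n, J) = Pow(Add(Add(14, Mul(2, Add(J, -2)), Mul(7, n), Mul(n, Add(J, -2))), J), Rational(1, 2)) = Pow(Add(Add(14, Mul(2, Add(-2, J)), Mul(7, n), Mul(n, Add(-2, J))), J), Rational(1, 2)) = Pow(Add(Add(14, Add(-4, Mul(2, J)), Mul(7, n), Mul(n, Add(-2, J))), J), Rational(1, 2)) = Pow(Add(Add(10, Mul(2, J), Mul(7, n), Mul(n, Add(-2, J))), J), Rational(1, 2)) = Pow(Add(10, Mul(3, J), Mul(7, n), Mul(n, Add(-2, J))), Rational(1, 2)))
Function('x')(u) = Rational(-14, 3) (Function('x')(u) = Mul(14, Pow(-3, -1)) = Mul(14, Rational(-1, 3)) = Rational(-14, 3))
Mul(Add(Function('p')(81, 179), -35053), Pow(Add(Function('x')(-13), 5035), -1)) = Mul(Add(Pow(Add(10, Mul(3, 179), Mul(5, 81), Mul(179, 81)), Rational(1, 2)), -35053), Pow(Add(Rational(-14, 3), 5035), -1)) = Mul(Add(Pow(Add(10, 537, 405, 14499), Rational(1, 2)), -35053), Pow(Rational(15091, 3), -1)) = Mul(Add(Pow(15451, Rational(1, 2)), -35053), Rational(3, 15091)) = Mul(Add(-35053, Pow(15451, Rational(1, 2))), Rational(3, 15091)) = Add(Rational(-105159, 15091), Mul(Rational(3, 15091), Pow(15451, Rational(1, 2))))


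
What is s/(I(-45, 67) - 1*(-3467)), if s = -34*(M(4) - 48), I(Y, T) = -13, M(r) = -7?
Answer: 85/157 ≈ 0.54140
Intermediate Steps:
s = 1870 (s = -34*(-7 - 48) = -34*(-55) = 1870)
s/(I(-45, 67) - 1*(-3467)) = 1870/(-13 - 1*(-3467)) = 1870/(-13 + 3467) = 1870/3454 = 1870*(1/3454) = 85/157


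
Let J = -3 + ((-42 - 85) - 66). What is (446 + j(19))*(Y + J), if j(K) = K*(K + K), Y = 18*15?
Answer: 86432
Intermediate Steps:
Y = 270
J = -196 (J = -3 + (-127 - 66) = -3 - 193 = -196)
j(K) = 2*K² (j(K) = K*(2*K) = 2*K²)
(446 + j(19))*(Y + J) = (446 + 2*19²)*(270 - 196) = (446 + 2*361)*74 = (446 + 722)*74 = 1168*74 = 86432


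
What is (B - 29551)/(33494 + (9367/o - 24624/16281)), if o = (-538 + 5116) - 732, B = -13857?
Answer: -3728486752/2877012923 ≈ -1.2960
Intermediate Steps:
o = 3846 (o = 4578 - 732 = 3846)
(B - 29551)/(33494 + (9367/o - 24624/16281)) = (-13857 - 29551)/(33494 + (9367/3846 - 24624/16281)) = -43408/(33494 + (9367*(1/3846) - 24624*1/16281)) = -43408/(33494 + (9367/3846 - 304/201)) = -43408/(33494 + 79287/85894) = -43408/2877012923/85894 = -43408*85894/2877012923 = -3728486752/2877012923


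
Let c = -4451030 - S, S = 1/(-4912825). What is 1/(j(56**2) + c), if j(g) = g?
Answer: -4912825/21851724840549 ≈ -2.2483e-7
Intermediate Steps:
S = -1/4912825 ≈ -2.0355e-7
c = -21867131459749/4912825 (c = -4451030 - 1*(-1/4912825) = -4451030 + 1/4912825 = -21867131459749/4912825 ≈ -4.4510e+6)
1/(j(56**2) + c) = 1/(56**2 - 21867131459749/4912825) = 1/(3136 - 21867131459749/4912825) = 1/(-21851724840549/4912825) = -4912825/21851724840549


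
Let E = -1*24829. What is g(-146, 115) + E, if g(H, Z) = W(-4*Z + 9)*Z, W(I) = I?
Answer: -76694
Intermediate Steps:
E = -24829
g(H, Z) = Z*(9 - 4*Z) (g(H, Z) = (-4*Z + 9)*Z = (9 - 4*Z)*Z = Z*(9 - 4*Z))
g(-146, 115) + E = 115*(9 - 4*115) - 24829 = 115*(9 - 460) - 24829 = 115*(-451) - 24829 = -51865 - 24829 = -76694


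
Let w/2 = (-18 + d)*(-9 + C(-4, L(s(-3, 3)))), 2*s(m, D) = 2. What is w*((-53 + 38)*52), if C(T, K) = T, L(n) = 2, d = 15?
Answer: -60840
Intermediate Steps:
s(m, D) = 1 (s(m, D) = (1/2)*2 = 1)
w = 78 (w = 2*((-18 + 15)*(-9 - 4)) = 2*(-3*(-13)) = 2*39 = 78)
w*((-53 + 38)*52) = 78*((-53 + 38)*52) = 78*(-15*52) = 78*(-780) = -60840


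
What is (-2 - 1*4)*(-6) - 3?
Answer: 33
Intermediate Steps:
(-2 - 1*4)*(-6) - 3 = (-2 - 4)*(-6) - 3 = -6*(-6) - 3 = 36 - 3 = 33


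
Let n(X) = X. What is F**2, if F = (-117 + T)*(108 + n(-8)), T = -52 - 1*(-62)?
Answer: 114490000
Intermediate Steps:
T = 10 (T = -52 + 62 = 10)
F = -10700 (F = (-117 + 10)*(108 - 8) = -107*100 = -10700)
F**2 = (-10700)**2 = 114490000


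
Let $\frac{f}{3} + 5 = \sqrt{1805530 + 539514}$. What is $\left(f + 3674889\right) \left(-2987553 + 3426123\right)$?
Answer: $1611689490180 + 34208460 \sqrt{3469} \approx 1.6137 \cdot 10^{12}$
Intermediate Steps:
$f = -15 + 78 \sqrt{3469}$ ($f = -15 + 3 \sqrt{1805530 + 539514} = -15 + 3 \sqrt{2345044} = -15 + 3 \cdot 26 \sqrt{3469} = -15 + 78 \sqrt{3469} \approx 4579.1$)
$\left(f + 3674889\right) \left(-2987553 + 3426123\right) = \left(\left(-15 + 78 \sqrt{3469}\right) + 3674889\right) \left(-2987553 + 3426123\right) = \left(3674874 + 78 \sqrt{3469}\right) 438570 = 1611689490180 + 34208460 \sqrt{3469}$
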